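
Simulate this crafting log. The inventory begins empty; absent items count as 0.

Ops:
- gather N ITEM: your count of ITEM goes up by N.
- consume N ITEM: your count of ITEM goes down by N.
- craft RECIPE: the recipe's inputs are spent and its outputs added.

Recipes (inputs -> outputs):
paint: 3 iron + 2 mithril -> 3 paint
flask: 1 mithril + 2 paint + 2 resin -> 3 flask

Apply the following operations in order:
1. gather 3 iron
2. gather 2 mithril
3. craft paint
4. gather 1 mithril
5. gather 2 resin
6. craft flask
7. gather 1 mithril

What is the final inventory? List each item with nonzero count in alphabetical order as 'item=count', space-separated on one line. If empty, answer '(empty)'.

Answer: flask=3 mithril=1 paint=1

Derivation:
After 1 (gather 3 iron): iron=3
After 2 (gather 2 mithril): iron=3 mithril=2
After 3 (craft paint): paint=3
After 4 (gather 1 mithril): mithril=1 paint=3
After 5 (gather 2 resin): mithril=1 paint=3 resin=2
After 6 (craft flask): flask=3 paint=1
After 7 (gather 1 mithril): flask=3 mithril=1 paint=1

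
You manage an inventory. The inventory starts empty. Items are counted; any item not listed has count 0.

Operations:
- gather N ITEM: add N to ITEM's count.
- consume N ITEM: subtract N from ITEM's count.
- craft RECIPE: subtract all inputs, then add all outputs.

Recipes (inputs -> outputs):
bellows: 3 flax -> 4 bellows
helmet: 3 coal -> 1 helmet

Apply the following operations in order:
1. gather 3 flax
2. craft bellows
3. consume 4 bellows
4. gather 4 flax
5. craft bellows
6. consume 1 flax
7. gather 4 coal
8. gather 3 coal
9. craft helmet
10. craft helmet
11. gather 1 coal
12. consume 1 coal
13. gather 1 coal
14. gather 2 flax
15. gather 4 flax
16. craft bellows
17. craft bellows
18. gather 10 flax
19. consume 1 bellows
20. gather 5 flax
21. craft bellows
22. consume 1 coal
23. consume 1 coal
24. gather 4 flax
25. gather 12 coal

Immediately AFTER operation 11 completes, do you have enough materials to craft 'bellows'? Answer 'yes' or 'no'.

After 1 (gather 3 flax): flax=3
After 2 (craft bellows): bellows=4
After 3 (consume 4 bellows): (empty)
After 4 (gather 4 flax): flax=4
After 5 (craft bellows): bellows=4 flax=1
After 6 (consume 1 flax): bellows=4
After 7 (gather 4 coal): bellows=4 coal=4
After 8 (gather 3 coal): bellows=4 coal=7
After 9 (craft helmet): bellows=4 coal=4 helmet=1
After 10 (craft helmet): bellows=4 coal=1 helmet=2
After 11 (gather 1 coal): bellows=4 coal=2 helmet=2

Answer: no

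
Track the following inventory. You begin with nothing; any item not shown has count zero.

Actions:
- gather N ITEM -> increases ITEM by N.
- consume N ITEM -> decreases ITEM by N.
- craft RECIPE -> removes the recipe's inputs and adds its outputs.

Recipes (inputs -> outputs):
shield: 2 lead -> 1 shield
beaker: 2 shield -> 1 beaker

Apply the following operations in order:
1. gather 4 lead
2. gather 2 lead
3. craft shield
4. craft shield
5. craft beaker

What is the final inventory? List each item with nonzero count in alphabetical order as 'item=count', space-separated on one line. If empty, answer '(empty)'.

Answer: beaker=1 lead=2

Derivation:
After 1 (gather 4 lead): lead=4
After 2 (gather 2 lead): lead=6
After 3 (craft shield): lead=4 shield=1
After 4 (craft shield): lead=2 shield=2
After 5 (craft beaker): beaker=1 lead=2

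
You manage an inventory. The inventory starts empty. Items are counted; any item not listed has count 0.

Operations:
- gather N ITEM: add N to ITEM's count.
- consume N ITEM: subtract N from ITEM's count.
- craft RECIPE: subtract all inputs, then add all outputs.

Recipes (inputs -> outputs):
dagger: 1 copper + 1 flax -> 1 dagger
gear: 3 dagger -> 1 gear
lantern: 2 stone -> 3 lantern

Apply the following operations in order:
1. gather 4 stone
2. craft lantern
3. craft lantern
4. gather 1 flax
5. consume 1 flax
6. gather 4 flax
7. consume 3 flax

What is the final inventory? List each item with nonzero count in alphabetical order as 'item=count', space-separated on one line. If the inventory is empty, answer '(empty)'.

Answer: flax=1 lantern=6

Derivation:
After 1 (gather 4 stone): stone=4
After 2 (craft lantern): lantern=3 stone=2
After 3 (craft lantern): lantern=6
After 4 (gather 1 flax): flax=1 lantern=6
After 5 (consume 1 flax): lantern=6
After 6 (gather 4 flax): flax=4 lantern=6
After 7 (consume 3 flax): flax=1 lantern=6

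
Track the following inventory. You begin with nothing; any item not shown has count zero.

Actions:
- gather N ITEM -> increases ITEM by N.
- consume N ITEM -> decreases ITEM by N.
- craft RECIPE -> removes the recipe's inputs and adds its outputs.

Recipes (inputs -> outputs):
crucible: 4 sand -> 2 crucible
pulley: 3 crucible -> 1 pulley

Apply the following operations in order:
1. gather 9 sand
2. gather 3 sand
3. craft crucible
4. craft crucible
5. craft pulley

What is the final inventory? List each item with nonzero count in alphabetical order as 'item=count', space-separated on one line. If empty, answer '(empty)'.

Answer: crucible=1 pulley=1 sand=4

Derivation:
After 1 (gather 9 sand): sand=9
After 2 (gather 3 sand): sand=12
After 3 (craft crucible): crucible=2 sand=8
After 4 (craft crucible): crucible=4 sand=4
After 5 (craft pulley): crucible=1 pulley=1 sand=4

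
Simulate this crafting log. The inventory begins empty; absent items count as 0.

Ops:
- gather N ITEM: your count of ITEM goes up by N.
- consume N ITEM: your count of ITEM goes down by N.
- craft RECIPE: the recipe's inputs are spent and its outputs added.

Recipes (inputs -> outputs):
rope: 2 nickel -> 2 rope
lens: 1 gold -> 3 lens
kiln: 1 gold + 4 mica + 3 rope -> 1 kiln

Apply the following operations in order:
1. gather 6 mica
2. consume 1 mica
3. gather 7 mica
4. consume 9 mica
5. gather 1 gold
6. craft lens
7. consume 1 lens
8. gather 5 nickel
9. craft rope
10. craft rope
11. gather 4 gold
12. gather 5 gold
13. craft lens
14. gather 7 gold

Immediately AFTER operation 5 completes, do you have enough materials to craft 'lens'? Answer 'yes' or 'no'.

Answer: yes

Derivation:
After 1 (gather 6 mica): mica=6
After 2 (consume 1 mica): mica=5
After 3 (gather 7 mica): mica=12
After 4 (consume 9 mica): mica=3
After 5 (gather 1 gold): gold=1 mica=3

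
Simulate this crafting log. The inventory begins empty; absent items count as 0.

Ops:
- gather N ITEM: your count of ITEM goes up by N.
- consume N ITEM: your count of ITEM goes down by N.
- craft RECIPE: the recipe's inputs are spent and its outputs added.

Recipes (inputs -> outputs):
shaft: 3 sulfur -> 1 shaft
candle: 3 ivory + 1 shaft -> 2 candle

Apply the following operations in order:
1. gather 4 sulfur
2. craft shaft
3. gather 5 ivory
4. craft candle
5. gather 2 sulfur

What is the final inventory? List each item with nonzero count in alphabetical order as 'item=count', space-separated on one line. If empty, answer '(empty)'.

After 1 (gather 4 sulfur): sulfur=4
After 2 (craft shaft): shaft=1 sulfur=1
After 3 (gather 5 ivory): ivory=5 shaft=1 sulfur=1
After 4 (craft candle): candle=2 ivory=2 sulfur=1
After 5 (gather 2 sulfur): candle=2 ivory=2 sulfur=3

Answer: candle=2 ivory=2 sulfur=3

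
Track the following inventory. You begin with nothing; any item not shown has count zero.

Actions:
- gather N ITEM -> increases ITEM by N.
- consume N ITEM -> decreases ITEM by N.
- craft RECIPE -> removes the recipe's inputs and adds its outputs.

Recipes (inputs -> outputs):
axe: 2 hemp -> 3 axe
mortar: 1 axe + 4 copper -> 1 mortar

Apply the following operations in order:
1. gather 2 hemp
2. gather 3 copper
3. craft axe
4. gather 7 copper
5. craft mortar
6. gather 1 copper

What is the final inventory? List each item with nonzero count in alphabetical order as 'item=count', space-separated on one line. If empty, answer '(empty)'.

Answer: axe=2 copper=7 mortar=1

Derivation:
After 1 (gather 2 hemp): hemp=2
After 2 (gather 3 copper): copper=3 hemp=2
After 3 (craft axe): axe=3 copper=3
After 4 (gather 7 copper): axe=3 copper=10
After 5 (craft mortar): axe=2 copper=6 mortar=1
After 6 (gather 1 copper): axe=2 copper=7 mortar=1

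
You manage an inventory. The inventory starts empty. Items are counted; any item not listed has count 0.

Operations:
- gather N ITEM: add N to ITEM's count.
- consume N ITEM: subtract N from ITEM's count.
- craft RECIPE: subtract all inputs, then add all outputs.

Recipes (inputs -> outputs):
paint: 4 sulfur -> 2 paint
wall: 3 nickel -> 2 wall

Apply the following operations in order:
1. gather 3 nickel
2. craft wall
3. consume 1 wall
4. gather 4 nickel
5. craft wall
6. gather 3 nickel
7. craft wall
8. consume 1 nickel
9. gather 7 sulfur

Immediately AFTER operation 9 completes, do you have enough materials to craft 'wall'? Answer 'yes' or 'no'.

After 1 (gather 3 nickel): nickel=3
After 2 (craft wall): wall=2
After 3 (consume 1 wall): wall=1
After 4 (gather 4 nickel): nickel=4 wall=1
After 5 (craft wall): nickel=1 wall=3
After 6 (gather 3 nickel): nickel=4 wall=3
After 7 (craft wall): nickel=1 wall=5
After 8 (consume 1 nickel): wall=5
After 9 (gather 7 sulfur): sulfur=7 wall=5

Answer: no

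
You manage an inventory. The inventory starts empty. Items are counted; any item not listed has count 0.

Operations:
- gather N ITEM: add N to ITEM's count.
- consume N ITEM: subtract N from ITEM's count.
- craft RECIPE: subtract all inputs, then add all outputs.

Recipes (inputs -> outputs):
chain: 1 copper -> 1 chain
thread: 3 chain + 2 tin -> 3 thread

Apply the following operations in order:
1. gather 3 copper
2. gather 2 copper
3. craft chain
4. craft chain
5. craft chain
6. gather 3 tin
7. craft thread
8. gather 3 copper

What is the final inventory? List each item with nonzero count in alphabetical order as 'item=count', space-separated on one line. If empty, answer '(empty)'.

After 1 (gather 3 copper): copper=3
After 2 (gather 2 copper): copper=5
After 3 (craft chain): chain=1 copper=4
After 4 (craft chain): chain=2 copper=3
After 5 (craft chain): chain=3 copper=2
After 6 (gather 3 tin): chain=3 copper=2 tin=3
After 7 (craft thread): copper=2 thread=3 tin=1
After 8 (gather 3 copper): copper=5 thread=3 tin=1

Answer: copper=5 thread=3 tin=1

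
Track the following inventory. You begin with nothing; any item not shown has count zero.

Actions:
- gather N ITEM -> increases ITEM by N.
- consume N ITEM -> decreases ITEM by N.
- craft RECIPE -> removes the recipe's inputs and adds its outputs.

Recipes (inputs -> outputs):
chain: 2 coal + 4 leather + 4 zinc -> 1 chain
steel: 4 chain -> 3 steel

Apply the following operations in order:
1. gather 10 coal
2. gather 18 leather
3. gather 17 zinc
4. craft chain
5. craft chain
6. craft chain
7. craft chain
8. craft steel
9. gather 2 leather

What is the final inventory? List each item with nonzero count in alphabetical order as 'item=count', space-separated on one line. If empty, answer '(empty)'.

Answer: coal=2 leather=4 steel=3 zinc=1

Derivation:
After 1 (gather 10 coal): coal=10
After 2 (gather 18 leather): coal=10 leather=18
After 3 (gather 17 zinc): coal=10 leather=18 zinc=17
After 4 (craft chain): chain=1 coal=8 leather=14 zinc=13
After 5 (craft chain): chain=2 coal=6 leather=10 zinc=9
After 6 (craft chain): chain=3 coal=4 leather=6 zinc=5
After 7 (craft chain): chain=4 coal=2 leather=2 zinc=1
After 8 (craft steel): coal=2 leather=2 steel=3 zinc=1
After 9 (gather 2 leather): coal=2 leather=4 steel=3 zinc=1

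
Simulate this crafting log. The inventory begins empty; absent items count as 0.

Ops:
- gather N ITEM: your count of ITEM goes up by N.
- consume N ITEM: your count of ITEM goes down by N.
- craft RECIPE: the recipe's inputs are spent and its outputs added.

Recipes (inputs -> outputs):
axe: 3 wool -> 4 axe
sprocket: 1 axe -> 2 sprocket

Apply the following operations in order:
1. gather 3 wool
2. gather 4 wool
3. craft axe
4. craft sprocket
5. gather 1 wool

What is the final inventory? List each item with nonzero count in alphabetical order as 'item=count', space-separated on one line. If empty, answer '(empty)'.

Answer: axe=3 sprocket=2 wool=5

Derivation:
After 1 (gather 3 wool): wool=3
After 2 (gather 4 wool): wool=7
After 3 (craft axe): axe=4 wool=4
After 4 (craft sprocket): axe=3 sprocket=2 wool=4
After 5 (gather 1 wool): axe=3 sprocket=2 wool=5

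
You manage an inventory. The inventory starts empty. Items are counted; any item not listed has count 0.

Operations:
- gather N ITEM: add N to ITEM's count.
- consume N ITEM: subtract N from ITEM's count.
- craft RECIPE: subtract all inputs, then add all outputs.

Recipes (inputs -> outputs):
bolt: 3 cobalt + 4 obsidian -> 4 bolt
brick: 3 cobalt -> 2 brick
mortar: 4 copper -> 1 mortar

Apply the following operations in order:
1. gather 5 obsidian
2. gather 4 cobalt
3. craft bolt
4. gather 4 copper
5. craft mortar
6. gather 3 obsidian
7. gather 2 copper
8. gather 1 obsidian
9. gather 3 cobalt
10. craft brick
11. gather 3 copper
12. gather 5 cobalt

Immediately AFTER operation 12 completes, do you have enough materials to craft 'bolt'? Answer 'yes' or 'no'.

After 1 (gather 5 obsidian): obsidian=5
After 2 (gather 4 cobalt): cobalt=4 obsidian=5
After 3 (craft bolt): bolt=4 cobalt=1 obsidian=1
After 4 (gather 4 copper): bolt=4 cobalt=1 copper=4 obsidian=1
After 5 (craft mortar): bolt=4 cobalt=1 mortar=1 obsidian=1
After 6 (gather 3 obsidian): bolt=4 cobalt=1 mortar=1 obsidian=4
After 7 (gather 2 copper): bolt=4 cobalt=1 copper=2 mortar=1 obsidian=4
After 8 (gather 1 obsidian): bolt=4 cobalt=1 copper=2 mortar=1 obsidian=5
After 9 (gather 3 cobalt): bolt=4 cobalt=4 copper=2 mortar=1 obsidian=5
After 10 (craft brick): bolt=4 brick=2 cobalt=1 copper=2 mortar=1 obsidian=5
After 11 (gather 3 copper): bolt=4 brick=2 cobalt=1 copper=5 mortar=1 obsidian=5
After 12 (gather 5 cobalt): bolt=4 brick=2 cobalt=6 copper=5 mortar=1 obsidian=5

Answer: yes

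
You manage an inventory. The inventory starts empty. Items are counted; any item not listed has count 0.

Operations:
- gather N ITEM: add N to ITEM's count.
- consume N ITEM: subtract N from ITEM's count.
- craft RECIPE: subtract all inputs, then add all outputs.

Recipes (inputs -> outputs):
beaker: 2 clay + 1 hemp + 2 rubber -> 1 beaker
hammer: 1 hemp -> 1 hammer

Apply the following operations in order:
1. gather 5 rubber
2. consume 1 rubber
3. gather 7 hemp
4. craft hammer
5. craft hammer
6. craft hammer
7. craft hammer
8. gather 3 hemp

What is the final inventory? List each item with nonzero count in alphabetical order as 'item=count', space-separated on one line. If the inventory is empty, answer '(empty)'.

After 1 (gather 5 rubber): rubber=5
After 2 (consume 1 rubber): rubber=4
After 3 (gather 7 hemp): hemp=7 rubber=4
After 4 (craft hammer): hammer=1 hemp=6 rubber=4
After 5 (craft hammer): hammer=2 hemp=5 rubber=4
After 6 (craft hammer): hammer=3 hemp=4 rubber=4
After 7 (craft hammer): hammer=4 hemp=3 rubber=4
After 8 (gather 3 hemp): hammer=4 hemp=6 rubber=4

Answer: hammer=4 hemp=6 rubber=4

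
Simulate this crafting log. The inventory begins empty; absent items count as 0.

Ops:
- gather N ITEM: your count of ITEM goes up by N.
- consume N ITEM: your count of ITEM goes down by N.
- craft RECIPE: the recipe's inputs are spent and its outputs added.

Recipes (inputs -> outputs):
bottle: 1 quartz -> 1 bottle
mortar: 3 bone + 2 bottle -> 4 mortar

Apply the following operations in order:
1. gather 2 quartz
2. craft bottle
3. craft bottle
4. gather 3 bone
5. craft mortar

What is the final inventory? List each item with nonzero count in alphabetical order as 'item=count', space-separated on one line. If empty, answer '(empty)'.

Answer: mortar=4

Derivation:
After 1 (gather 2 quartz): quartz=2
After 2 (craft bottle): bottle=1 quartz=1
After 3 (craft bottle): bottle=2
After 4 (gather 3 bone): bone=3 bottle=2
After 5 (craft mortar): mortar=4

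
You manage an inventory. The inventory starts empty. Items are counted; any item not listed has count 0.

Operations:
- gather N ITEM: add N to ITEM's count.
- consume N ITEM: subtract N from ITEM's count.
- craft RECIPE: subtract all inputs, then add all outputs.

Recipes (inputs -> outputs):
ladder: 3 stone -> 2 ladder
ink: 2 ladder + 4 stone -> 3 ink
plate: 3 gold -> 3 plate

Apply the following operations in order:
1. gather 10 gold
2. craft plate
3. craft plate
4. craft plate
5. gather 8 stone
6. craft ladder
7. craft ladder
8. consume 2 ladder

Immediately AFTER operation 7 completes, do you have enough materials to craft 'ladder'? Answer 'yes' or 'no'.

Answer: no

Derivation:
After 1 (gather 10 gold): gold=10
After 2 (craft plate): gold=7 plate=3
After 3 (craft plate): gold=4 plate=6
After 4 (craft plate): gold=1 plate=9
After 5 (gather 8 stone): gold=1 plate=9 stone=8
After 6 (craft ladder): gold=1 ladder=2 plate=9 stone=5
After 7 (craft ladder): gold=1 ladder=4 plate=9 stone=2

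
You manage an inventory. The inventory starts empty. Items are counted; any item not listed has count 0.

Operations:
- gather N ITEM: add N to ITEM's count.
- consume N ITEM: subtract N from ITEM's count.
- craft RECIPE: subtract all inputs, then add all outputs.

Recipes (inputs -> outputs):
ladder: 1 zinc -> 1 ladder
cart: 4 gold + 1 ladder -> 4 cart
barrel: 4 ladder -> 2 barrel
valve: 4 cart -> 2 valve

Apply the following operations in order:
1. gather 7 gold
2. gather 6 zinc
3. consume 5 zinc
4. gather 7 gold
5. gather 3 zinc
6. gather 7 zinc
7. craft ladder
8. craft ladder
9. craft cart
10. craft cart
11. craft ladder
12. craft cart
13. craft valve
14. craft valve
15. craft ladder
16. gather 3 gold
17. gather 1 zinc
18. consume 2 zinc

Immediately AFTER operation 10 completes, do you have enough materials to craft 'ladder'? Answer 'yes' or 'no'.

After 1 (gather 7 gold): gold=7
After 2 (gather 6 zinc): gold=7 zinc=6
After 3 (consume 5 zinc): gold=7 zinc=1
After 4 (gather 7 gold): gold=14 zinc=1
After 5 (gather 3 zinc): gold=14 zinc=4
After 6 (gather 7 zinc): gold=14 zinc=11
After 7 (craft ladder): gold=14 ladder=1 zinc=10
After 8 (craft ladder): gold=14 ladder=2 zinc=9
After 9 (craft cart): cart=4 gold=10 ladder=1 zinc=9
After 10 (craft cart): cart=8 gold=6 zinc=9

Answer: yes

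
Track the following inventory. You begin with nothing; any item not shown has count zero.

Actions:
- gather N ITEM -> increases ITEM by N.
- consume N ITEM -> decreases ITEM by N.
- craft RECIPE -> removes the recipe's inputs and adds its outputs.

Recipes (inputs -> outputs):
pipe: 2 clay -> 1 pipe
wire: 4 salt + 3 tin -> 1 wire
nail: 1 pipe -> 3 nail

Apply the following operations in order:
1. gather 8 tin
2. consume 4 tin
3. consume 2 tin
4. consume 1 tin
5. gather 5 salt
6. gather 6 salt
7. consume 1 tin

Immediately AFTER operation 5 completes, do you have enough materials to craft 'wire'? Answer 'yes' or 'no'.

Answer: no

Derivation:
After 1 (gather 8 tin): tin=8
After 2 (consume 4 tin): tin=4
After 3 (consume 2 tin): tin=2
After 4 (consume 1 tin): tin=1
After 5 (gather 5 salt): salt=5 tin=1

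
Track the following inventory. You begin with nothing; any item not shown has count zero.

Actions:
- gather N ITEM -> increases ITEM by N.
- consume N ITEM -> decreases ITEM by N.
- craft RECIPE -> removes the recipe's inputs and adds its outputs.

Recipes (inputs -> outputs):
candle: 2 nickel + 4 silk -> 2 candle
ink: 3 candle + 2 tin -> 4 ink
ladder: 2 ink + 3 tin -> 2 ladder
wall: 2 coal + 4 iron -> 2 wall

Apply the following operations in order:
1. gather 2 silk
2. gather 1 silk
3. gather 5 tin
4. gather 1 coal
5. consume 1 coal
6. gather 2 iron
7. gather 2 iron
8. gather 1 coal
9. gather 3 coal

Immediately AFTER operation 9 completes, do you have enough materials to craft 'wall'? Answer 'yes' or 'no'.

After 1 (gather 2 silk): silk=2
After 2 (gather 1 silk): silk=3
After 3 (gather 5 tin): silk=3 tin=5
After 4 (gather 1 coal): coal=1 silk=3 tin=5
After 5 (consume 1 coal): silk=3 tin=5
After 6 (gather 2 iron): iron=2 silk=3 tin=5
After 7 (gather 2 iron): iron=4 silk=3 tin=5
After 8 (gather 1 coal): coal=1 iron=4 silk=3 tin=5
After 9 (gather 3 coal): coal=4 iron=4 silk=3 tin=5

Answer: yes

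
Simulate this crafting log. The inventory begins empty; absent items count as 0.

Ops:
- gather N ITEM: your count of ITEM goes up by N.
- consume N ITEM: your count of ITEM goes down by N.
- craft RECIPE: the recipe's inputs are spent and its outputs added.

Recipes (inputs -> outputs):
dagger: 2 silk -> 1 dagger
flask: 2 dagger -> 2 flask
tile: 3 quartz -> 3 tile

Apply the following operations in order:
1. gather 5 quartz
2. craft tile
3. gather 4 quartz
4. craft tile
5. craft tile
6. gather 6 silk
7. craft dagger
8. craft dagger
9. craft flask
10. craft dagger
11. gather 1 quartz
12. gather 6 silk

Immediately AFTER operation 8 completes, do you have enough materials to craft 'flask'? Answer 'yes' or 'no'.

After 1 (gather 5 quartz): quartz=5
After 2 (craft tile): quartz=2 tile=3
After 3 (gather 4 quartz): quartz=6 tile=3
After 4 (craft tile): quartz=3 tile=6
After 5 (craft tile): tile=9
After 6 (gather 6 silk): silk=6 tile=9
After 7 (craft dagger): dagger=1 silk=4 tile=9
After 8 (craft dagger): dagger=2 silk=2 tile=9

Answer: yes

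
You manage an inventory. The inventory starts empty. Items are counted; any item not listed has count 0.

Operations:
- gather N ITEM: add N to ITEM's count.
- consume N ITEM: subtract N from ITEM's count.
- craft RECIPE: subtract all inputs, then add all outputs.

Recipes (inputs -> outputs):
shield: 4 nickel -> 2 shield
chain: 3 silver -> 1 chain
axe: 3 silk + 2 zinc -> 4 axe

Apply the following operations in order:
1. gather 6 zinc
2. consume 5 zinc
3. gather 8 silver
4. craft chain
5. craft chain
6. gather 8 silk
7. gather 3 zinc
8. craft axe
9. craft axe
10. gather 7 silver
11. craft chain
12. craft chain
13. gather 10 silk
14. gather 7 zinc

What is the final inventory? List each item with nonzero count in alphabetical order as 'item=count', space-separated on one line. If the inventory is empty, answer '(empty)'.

After 1 (gather 6 zinc): zinc=6
After 2 (consume 5 zinc): zinc=1
After 3 (gather 8 silver): silver=8 zinc=1
After 4 (craft chain): chain=1 silver=5 zinc=1
After 5 (craft chain): chain=2 silver=2 zinc=1
After 6 (gather 8 silk): chain=2 silk=8 silver=2 zinc=1
After 7 (gather 3 zinc): chain=2 silk=8 silver=2 zinc=4
After 8 (craft axe): axe=4 chain=2 silk=5 silver=2 zinc=2
After 9 (craft axe): axe=8 chain=2 silk=2 silver=2
After 10 (gather 7 silver): axe=8 chain=2 silk=2 silver=9
After 11 (craft chain): axe=8 chain=3 silk=2 silver=6
After 12 (craft chain): axe=8 chain=4 silk=2 silver=3
After 13 (gather 10 silk): axe=8 chain=4 silk=12 silver=3
After 14 (gather 7 zinc): axe=8 chain=4 silk=12 silver=3 zinc=7

Answer: axe=8 chain=4 silk=12 silver=3 zinc=7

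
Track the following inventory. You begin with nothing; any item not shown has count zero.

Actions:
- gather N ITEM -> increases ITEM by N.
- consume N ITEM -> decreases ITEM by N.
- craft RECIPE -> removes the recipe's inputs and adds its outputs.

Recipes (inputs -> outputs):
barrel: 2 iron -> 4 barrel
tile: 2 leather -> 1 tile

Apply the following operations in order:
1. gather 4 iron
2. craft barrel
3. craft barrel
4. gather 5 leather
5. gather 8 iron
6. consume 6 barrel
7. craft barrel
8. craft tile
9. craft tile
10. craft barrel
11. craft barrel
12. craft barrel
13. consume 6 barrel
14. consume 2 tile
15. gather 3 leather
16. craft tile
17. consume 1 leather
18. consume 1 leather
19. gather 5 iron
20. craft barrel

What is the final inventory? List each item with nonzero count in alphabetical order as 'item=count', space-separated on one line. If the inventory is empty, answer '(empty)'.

After 1 (gather 4 iron): iron=4
After 2 (craft barrel): barrel=4 iron=2
After 3 (craft barrel): barrel=8
After 4 (gather 5 leather): barrel=8 leather=5
After 5 (gather 8 iron): barrel=8 iron=8 leather=5
After 6 (consume 6 barrel): barrel=2 iron=8 leather=5
After 7 (craft barrel): barrel=6 iron=6 leather=5
After 8 (craft tile): barrel=6 iron=6 leather=3 tile=1
After 9 (craft tile): barrel=6 iron=6 leather=1 tile=2
After 10 (craft barrel): barrel=10 iron=4 leather=1 tile=2
After 11 (craft barrel): barrel=14 iron=2 leather=1 tile=2
After 12 (craft barrel): barrel=18 leather=1 tile=2
After 13 (consume 6 barrel): barrel=12 leather=1 tile=2
After 14 (consume 2 tile): barrel=12 leather=1
After 15 (gather 3 leather): barrel=12 leather=4
After 16 (craft tile): barrel=12 leather=2 tile=1
After 17 (consume 1 leather): barrel=12 leather=1 tile=1
After 18 (consume 1 leather): barrel=12 tile=1
After 19 (gather 5 iron): barrel=12 iron=5 tile=1
After 20 (craft barrel): barrel=16 iron=3 tile=1

Answer: barrel=16 iron=3 tile=1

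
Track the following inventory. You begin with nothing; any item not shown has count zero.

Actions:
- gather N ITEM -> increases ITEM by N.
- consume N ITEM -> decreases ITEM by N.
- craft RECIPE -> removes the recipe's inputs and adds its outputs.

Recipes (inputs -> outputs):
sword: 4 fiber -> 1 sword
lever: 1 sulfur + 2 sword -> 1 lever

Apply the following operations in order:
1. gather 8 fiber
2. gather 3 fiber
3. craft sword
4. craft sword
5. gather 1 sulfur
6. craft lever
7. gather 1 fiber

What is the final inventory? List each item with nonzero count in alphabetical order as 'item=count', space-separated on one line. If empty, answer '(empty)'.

Answer: fiber=4 lever=1

Derivation:
After 1 (gather 8 fiber): fiber=8
After 2 (gather 3 fiber): fiber=11
After 3 (craft sword): fiber=7 sword=1
After 4 (craft sword): fiber=3 sword=2
After 5 (gather 1 sulfur): fiber=3 sulfur=1 sword=2
After 6 (craft lever): fiber=3 lever=1
After 7 (gather 1 fiber): fiber=4 lever=1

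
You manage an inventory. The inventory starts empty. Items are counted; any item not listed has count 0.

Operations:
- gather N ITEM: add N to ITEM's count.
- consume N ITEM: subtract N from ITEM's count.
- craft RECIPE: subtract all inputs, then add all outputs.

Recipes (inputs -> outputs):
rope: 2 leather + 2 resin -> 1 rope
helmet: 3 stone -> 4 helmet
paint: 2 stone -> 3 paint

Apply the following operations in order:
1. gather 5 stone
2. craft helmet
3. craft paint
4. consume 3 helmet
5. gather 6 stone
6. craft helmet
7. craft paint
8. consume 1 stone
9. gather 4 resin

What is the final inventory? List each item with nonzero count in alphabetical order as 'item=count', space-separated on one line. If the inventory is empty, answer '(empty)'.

After 1 (gather 5 stone): stone=5
After 2 (craft helmet): helmet=4 stone=2
After 3 (craft paint): helmet=4 paint=3
After 4 (consume 3 helmet): helmet=1 paint=3
After 5 (gather 6 stone): helmet=1 paint=3 stone=6
After 6 (craft helmet): helmet=5 paint=3 stone=3
After 7 (craft paint): helmet=5 paint=6 stone=1
After 8 (consume 1 stone): helmet=5 paint=6
After 9 (gather 4 resin): helmet=5 paint=6 resin=4

Answer: helmet=5 paint=6 resin=4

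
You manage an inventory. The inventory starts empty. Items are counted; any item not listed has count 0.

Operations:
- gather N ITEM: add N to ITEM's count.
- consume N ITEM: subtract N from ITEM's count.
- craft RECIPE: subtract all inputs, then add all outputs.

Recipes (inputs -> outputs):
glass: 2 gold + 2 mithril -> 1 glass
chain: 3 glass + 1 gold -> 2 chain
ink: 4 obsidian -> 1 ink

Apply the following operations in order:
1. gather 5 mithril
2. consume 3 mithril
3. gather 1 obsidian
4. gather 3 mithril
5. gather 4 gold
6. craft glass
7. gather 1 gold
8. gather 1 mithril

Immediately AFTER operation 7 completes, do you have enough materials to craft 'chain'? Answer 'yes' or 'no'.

After 1 (gather 5 mithril): mithril=5
After 2 (consume 3 mithril): mithril=2
After 3 (gather 1 obsidian): mithril=2 obsidian=1
After 4 (gather 3 mithril): mithril=5 obsidian=1
After 5 (gather 4 gold): gold=4 mithril=5 obsidian=1
After 6 (craft glass): glass=1 gold=2 mithril=3 obsidian=1
After 7 (gather 1 gold): glass=1 gold=3 mithril=3 obsidian=1

Answer: no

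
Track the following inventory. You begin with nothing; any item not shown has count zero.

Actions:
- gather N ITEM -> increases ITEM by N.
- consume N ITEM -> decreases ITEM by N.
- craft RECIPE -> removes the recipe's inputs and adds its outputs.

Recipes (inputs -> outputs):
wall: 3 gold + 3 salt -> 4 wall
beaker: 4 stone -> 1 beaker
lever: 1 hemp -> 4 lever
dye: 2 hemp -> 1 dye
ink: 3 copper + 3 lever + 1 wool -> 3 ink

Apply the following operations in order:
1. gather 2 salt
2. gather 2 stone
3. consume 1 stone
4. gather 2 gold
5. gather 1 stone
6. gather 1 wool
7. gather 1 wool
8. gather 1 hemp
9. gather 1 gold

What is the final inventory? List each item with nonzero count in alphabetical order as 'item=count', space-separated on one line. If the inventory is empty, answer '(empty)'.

Answer: gold=3 hemp=1 salt=2 stone=2 wool=2

Derivation:
After 1 (gather 2 salt): salt=2
After 2 (gather 2 stone): salt=2 stone=2
After 3 (consume 1 stone): salt=2 stone=1
After 4 (gather 2 gold): gold=2 salt=2 stone=1
After 5 (gather 1 stone): gold=2 salt=2 stone=2
After 6 (gather 1 wool): gold=2 salt=2 stone=2 wool=1
After 7 (gather 1 wool): gold=2 salt=2 stone=2 wool=2
After 8 (gather 1 hemp): gold=2 hemp=1 salt=2 stone=2 wool=2
After 9 (gather 1 gold): gold=3 hemp=1 salt=2 stone=2 wool=2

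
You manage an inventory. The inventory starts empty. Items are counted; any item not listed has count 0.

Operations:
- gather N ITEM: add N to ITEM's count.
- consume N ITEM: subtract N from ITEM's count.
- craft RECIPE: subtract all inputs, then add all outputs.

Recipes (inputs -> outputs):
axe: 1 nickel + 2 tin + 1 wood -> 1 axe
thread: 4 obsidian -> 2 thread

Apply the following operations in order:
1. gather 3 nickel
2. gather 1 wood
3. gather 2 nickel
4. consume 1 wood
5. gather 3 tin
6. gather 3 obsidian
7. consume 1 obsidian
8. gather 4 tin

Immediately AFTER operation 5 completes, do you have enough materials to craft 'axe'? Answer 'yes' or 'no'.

After 1 (gather 3 nickel): nickel=3
After 2 (gather 1 wood): nickel=3 wood=1
After 3 (gather 2 nickel): nickel=5 wood=1
After 4 (consume 1 wood): nickel=5
After 5 (gather 3 tin): nickel=5 tin=3

Answer: no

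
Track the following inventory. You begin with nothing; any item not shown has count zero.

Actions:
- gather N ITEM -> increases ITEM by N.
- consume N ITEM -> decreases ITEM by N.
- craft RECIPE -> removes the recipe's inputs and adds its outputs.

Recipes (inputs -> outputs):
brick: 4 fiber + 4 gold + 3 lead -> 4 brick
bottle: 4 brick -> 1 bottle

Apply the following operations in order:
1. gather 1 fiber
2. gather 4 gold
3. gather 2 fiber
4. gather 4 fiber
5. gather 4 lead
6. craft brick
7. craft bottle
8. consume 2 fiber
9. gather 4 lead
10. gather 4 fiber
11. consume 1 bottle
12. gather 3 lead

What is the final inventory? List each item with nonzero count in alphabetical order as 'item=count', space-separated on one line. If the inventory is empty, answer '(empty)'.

After 1 (gather 1 fiber): fiber=1
After 2 (gather 4 gold): fiber=1 gold=4
After 3 (gather 2 fiber): fiber=3 gold=4
After 4 (gather 4 fiber): fiber=7 gold=4
After 5 (gather 4 lead): fiber=7 gold=4 lead=4
After 6 (craft brick): brick=4 fiber=3 lead=1
After 7 (craft bottle): bottle=1 fiber=3 lead=1
After 8 (consume 2 fiber): bottle=1 fiber=1 lead=1
After 9 (gather 4 lead): bottle=1 fiber=1 lead=5
After 10 (gather 4 fiber): bottle=1 fiber=5 lead=5
After 11 (consume 1 bottle): fiber=5 lead=5
After 12 (gather 3 lead): fiber=5 lead=8

Answer: fiber=5 lead=8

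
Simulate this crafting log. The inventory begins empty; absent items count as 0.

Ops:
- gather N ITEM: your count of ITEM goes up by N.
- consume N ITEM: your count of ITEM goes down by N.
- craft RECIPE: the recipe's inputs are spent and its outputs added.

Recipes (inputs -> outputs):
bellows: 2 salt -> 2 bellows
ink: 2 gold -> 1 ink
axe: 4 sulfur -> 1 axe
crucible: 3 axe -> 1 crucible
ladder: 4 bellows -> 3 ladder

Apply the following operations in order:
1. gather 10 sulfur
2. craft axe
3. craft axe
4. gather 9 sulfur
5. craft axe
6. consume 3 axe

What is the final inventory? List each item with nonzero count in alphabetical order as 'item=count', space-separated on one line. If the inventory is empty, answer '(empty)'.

Answer: sulfur=7

Derivation:
After 1 (gather 10 sulfur): sulfur=10
After 2 (craft axe): axe=1 sulfur=6
After 3 (craft axe): axe=2 sulfur=2
After 4 (gather 9 sulfur): axe=2 sulfur=11
After 5 (craft axe): axe=3 sulfur=7
After 6 (consume 3 axe): sulfur=7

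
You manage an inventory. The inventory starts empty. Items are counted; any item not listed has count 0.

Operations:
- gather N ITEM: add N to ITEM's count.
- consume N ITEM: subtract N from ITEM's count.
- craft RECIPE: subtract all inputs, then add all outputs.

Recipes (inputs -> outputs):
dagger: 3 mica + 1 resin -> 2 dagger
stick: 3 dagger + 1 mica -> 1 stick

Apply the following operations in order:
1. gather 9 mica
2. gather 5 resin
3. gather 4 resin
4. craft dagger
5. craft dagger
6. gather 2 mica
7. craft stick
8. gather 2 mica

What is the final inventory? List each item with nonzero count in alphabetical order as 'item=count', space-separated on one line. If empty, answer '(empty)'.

Answer: dagger=1 mica=6 resin=7 stick=1

Derivation:
After 1 (gather 9 mica): mica=9
After 2 (gather 5 resin): mica=9 resin=5
After 3 (gather 4 resin): mica=9 resin=9
After 4 (craft dagger): dagger=2 mica=6 resin=8
After 5 (craft dagger): dagger=4 mica=3 resin=7
After 6 (gather 2 mica): dagger=4 mica=5 resin=7
After 7 (craft stick): dagger=1 mica=4 resin=7 stick=1
After 8 (gather 2 mica): dagger=1 mica=6 resin=7 stick=1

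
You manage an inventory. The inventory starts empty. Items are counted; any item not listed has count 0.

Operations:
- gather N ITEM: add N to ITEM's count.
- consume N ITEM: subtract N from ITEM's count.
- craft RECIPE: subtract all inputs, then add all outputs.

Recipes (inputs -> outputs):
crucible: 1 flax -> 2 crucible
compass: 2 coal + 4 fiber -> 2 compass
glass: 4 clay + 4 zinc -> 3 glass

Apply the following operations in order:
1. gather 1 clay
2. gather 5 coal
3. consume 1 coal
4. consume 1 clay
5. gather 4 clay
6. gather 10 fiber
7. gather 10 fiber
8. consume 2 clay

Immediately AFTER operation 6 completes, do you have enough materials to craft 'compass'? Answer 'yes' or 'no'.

After 1 (gather 1 clay): clay=1
After 2 (gather 5 coal): clay=1 coal=5
After 3 (consume 1 coal): clay=1 coal=4
After 4 (consume 1 clay): coal=4
After 5 (gather 4 clay): clay=4 coal=4
After 6 (gather 10 fiber): clay=4 coal=4 fiber=10

Answer: yes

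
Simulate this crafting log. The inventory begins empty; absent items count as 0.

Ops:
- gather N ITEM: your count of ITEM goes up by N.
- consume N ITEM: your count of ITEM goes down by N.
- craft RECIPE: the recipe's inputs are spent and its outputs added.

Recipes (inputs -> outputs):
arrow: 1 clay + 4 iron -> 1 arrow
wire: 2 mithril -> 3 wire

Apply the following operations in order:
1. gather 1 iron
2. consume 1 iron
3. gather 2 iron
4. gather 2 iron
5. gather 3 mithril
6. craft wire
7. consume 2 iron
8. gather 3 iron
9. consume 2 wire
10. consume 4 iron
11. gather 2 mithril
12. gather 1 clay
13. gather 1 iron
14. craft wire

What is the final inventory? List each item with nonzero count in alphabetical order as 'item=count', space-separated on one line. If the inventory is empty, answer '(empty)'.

After 1 (gather 1 iron): iron=1
After 2 (consume 1 iron): (empty)
After 3 (gather 2 iron): iron=2
After 4 (gather 2 iron): iron=4
After 5 (gather 3 mithril): iron=4 mithril=3
After 6 (craft wire): iron=4 mithril=1 wire=3
After 7 (consume 2 iron): iron=2 mithril=1 wire=3
After 8 (gather 3 iron): iron=5 mithril=1 wire=3
After 9 (consume 2 wire): iron=5 mithril=1 wire=1
After 10 (consume 4 iron): iron=1 mithril=1 wire=1
After 11 (gather 2 mithril): iron=1 mithril=3 wire=1
After 12 (gather 1 clay): clay=1 iron=1 mithril=3 wire=1
After 13 (gather 1 iron): clay=1 iron=2 mithril=3 wire=1
After 14 (craft wire): clay=1 iron=2 mithril=1 wire=4

Answer: clay=1 iron=2 mithril=1 wire=4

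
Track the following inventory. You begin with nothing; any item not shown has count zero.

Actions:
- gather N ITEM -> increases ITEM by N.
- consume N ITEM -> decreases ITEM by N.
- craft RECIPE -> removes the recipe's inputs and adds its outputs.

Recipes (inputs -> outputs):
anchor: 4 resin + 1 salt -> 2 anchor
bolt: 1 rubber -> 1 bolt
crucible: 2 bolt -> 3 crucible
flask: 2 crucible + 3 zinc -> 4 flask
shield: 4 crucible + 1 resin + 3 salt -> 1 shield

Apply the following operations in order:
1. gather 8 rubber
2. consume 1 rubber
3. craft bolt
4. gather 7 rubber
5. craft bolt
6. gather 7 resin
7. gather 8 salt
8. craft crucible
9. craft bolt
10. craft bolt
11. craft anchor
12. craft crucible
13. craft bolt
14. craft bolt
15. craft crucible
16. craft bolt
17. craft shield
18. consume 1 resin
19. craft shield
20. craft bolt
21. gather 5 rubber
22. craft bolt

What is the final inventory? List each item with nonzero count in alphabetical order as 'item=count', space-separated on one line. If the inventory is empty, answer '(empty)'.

Answer: anchor=2 bolt=3 crucible=1 rubber=10 salt=1 shield=2

Derivation:
After 1 (gather 8 rubber): rubber=8
After 2 (consume 1 rubber): rubber=7
After 3 (craft bolt): bolt=1 rubber=6
After 4 (gather 7 rubber): bolt=1 rubber=13
After 5 (craft bolt): bolt=2 rubber=12
After 6 (gather 7 resin): bolt=2 resin=7 rubber=12
After 7 (gather 8 salt): bolt=2 resin=7 rubber=12 salt=8
After 8 (craft crucible): crucible=3 resin=7 rubber=12 salt=8
After 9 (craft bolt): bolt=1 crucible=3 resin=7 rubber=11 salt=8
After 10 (craft bolt): bolt=2 crucible=3 resin=7 rubber=10 salt=8
After 11 (craft anchor): anchor=2 bolt=2 crucible=3 resin=3 rubber=10 salt=7
After 12 (craft crucible): anchor=2 crucible=6 resin=3 rubber=10 salt=7
After 13 (craft bolt): anchor=2 bolt=1 crucible=6 resin=3 rubber=9 salt=7
After 14 (craft bolt): anchor=2 bolt=2 crucible=6 resin=3 rubber=8 salt=7
After 15 (craft crucible): anchor=2 crucible=9 resin=3 rubber=8 salt=7
After 16 (craft bolt): anchor=2 bolt=1 crucible=9 resin=3 rubber=7 salt=7
After 17 (craft shield): anchor=2 bolt=1 crucible=5 resin=2 rubber=7 salt=4 shield=1
After 18 (consume 1 resin): anchor=2 bolt=1 crucible=5 resin=1 rubber=7 salt=4 shield=1
After 19 (craft shield): anchor=2 bolt=1 crucible=1 rubber=7 salt=1 shield=2
After 20 (craft bolt): anchor=2 bolt=2 crucible=1 rubber=6 salt=1 shield=2
After 21 (gather 5 rubber): anchor=2 bolt=2 crucible=1 rubber=11 salt=1 shield=2
After 22 (craft bolt): anchor=2 bolt=3 crucible=1 rubber=10 salt=1 shield=2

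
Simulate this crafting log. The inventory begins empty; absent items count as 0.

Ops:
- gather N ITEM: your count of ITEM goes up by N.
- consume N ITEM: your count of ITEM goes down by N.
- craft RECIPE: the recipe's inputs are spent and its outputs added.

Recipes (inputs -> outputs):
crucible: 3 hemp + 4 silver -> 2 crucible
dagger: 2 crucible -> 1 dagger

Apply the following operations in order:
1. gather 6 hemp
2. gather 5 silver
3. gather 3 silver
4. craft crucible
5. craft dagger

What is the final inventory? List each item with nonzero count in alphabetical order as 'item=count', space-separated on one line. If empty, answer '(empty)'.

Answer: dagger=1 hemp=3 silver=4

Derivation:
After 1 (gather 6 hemp): hemp=6
After 2 (gather 5 silver): hemp=6 silver=5
After 3 (gather 3 silver): hemp=6 silver=8
After 4 (craft crucible): crucible=2 hemp=3 silver=4
After 5 (craft dagger): dagger=1 hemp=3 silver=4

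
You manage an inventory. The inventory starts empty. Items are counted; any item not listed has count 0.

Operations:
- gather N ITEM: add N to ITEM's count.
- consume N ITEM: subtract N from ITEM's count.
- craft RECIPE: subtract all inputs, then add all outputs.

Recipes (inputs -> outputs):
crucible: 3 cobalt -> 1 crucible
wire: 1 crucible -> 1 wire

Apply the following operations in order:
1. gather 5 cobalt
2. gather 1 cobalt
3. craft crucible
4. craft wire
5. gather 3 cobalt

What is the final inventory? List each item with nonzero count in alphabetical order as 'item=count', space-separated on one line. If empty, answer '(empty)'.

After 1 (gather 5 cobalt): cobalt=5
After 2 (gather 1 cobalt): cobalt=6
After 3 (craft crucible): cobalt=3 crucible=1
After 4 (craft wire): cobalt=3 wire=1
After 5 (gather 3 cobalt): cobalt=6 wire=1

Answer: cobalt=6 wire=1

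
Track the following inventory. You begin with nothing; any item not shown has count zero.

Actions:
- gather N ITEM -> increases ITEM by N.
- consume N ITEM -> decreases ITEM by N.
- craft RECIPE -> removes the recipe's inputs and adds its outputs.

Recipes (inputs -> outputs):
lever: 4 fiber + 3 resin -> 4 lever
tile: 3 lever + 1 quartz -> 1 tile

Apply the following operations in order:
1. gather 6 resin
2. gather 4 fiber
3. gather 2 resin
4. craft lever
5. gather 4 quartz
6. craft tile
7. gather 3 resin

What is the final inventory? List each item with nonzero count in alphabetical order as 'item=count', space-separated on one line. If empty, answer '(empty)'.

Answer: lever=1 quartz=3 resin=8 tile=1

Derivation:
After 1 (gather 6 resin): resin=6
After 2 (gather 4 fiber): fiber=4 resin=6
After 3 (gather 2 resin): fiber=4 resin=8
After 4 (craft lever): lever=4 resin=5
After 5 (gather 4 quartz): lever=4 quartz=4 resin=5
After 6 (craft tile): lever=1 quartz=3 resin=5 tile=1
After 7 (gather 3 resin): lever=1 quartz=3 resin=8 tile=1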